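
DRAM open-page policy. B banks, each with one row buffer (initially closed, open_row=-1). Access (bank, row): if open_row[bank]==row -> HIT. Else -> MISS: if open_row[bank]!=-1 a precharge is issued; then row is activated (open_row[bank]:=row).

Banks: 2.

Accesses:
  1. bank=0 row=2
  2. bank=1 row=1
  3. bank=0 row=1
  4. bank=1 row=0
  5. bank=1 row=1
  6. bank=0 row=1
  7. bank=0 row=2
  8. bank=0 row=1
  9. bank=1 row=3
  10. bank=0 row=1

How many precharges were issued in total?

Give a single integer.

Acc 1: bank0 row2 -> MISS (open row2); precharges=0
Acc 2: bank1 row1 -> MISS (open row1); precharges=0
Acc 3: bank0 row1 -> MISS (open row1); precharges=1
Acc 4: bank1 row0 -> MISS (open row0); precharges=2
Acc 5: bank1 row1 -> MISS (open row1); precharges=3
Acc 6: bank0 row1 -> HIT
Acc 7: bank0 row2 -> MISS (open row2); precharges=4
Acc 8: bank0 row1 -> MISS (open row1); precharges=5
Acc 9: bank1 row3 -> MISS (open row3); precharges=6
Acc 10: bank0 row1 -> HIT

Answer: 6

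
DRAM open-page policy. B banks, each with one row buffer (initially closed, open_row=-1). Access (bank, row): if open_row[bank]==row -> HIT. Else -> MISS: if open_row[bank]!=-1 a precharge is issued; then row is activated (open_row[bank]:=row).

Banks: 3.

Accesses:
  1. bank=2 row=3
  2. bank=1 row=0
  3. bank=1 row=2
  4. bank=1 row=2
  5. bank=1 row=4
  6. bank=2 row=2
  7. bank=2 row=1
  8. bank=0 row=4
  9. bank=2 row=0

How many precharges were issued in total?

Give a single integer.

Answer: 5

Derivation:
Acc 1: bank2 row3 -> MISS (open row3); precharges=0
Acc 2: bank1 row0 -> MISS (open row0); precharges=0
Acc 3: bank1 row2 -> MISS (open row2); precharges=1
Acc 4: bank1 row2 -> HIT
Acc 5: bank1 row4 -> MISS (open row4); precharges=2
Acc 6: bank2 row2 -> MISS (open row2); precharges=3
Acc 7: bank2 row1 -> MISS (open row1); precharges=4
Acc 8: bank0 row4 -> MISS (open row4); precharges=4
Acc 9: bank2 row0 -> MISS (open row0); precharges=5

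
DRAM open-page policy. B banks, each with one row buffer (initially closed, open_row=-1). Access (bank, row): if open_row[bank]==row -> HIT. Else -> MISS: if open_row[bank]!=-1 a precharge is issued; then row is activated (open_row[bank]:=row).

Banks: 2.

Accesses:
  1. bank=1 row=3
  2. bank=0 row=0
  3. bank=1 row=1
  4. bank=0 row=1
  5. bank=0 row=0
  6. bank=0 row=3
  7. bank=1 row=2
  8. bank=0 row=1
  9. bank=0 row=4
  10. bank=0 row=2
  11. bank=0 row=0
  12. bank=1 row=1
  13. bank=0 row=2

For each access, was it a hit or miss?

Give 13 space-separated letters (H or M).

Acc 1: bank1 row3 -> MISS (open row3); precharges=0
Acc 2: bank0 row0 -> MISS (open row0); precharges=0
Acc 3: bank1 row1 -> MISS (open row1); precharges=1
Acc 4: bank0 row1 -> MISS (open row1); precharges=2
Acc 5: bank0 row0 -> MISS (open row0); precharges=3
Acc 6: bank0 row3 -> MISS (open row3); precharges=4
Acc 7: bank1 row2 -> MISS (open row2); precharges=5
Acc 8: bank0 row1 -> MISS (open row1); precharges=6
Acc 9: bank0 row4 -> MISS (open row4); precharges=7
Acc 10: bank0 row2 -> MISS (open row2); precharges=8
Acc 11: bank0 row0 -> MISS (open row0); precharges=9
Acc 12: bank1 row1 -> MISS (open row1); precharges=10
Acc 13: bank0 row2 -> MISS (open row2); precharges=11

Answer: M M M M M M M M M M M M M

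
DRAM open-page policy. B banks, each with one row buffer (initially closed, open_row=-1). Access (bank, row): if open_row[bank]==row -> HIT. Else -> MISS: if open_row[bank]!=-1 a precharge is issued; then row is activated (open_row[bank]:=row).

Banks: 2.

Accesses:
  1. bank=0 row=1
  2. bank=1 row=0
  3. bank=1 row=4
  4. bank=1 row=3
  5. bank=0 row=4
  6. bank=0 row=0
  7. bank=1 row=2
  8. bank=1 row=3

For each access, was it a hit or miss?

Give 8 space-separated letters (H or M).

Answer: M M M M M M M M

Derivation:
Acc 1: bank0 row1 -> MISS (open row1); precharges=0
Acc 2: bank1 row0 -> MISS (open row0); precharges=0
Acc 3: bank1 row4 -> MISS (open row4); precharges=1
Acc 4: bank1 row3 -> MISS (open row3); precharges=2
Acc 5: bank0 row4 -> MISS (open row4); precharges=3
Acc 6: bank0 row0 -> MISS (open row0); precharges=4
Acc 7: bank1 row2 -> MISS (open row2); precharges=5
Acc 8: bank1 row3 -> MISS (open row3); precharges=6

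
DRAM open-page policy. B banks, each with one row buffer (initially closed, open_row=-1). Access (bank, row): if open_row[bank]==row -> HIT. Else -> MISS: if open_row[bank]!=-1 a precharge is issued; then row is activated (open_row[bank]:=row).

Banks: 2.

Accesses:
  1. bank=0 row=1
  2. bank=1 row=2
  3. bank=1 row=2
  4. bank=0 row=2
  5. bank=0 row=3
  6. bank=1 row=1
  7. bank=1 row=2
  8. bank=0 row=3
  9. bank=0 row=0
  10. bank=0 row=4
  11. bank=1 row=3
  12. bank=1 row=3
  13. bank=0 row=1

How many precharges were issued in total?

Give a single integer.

Acc 1: bank0 row1 -> MISS (open row1); precharges=0
Acc 2: bank1 row2 -> MISS (open row2); precharges=0
Acc 3: bank1 row2 -> HIT
Acc 4: bank0 row2 -> MISS (open row2); precharges=1
Acc 5: bank0 row3 -> MISS (open row3); precharges=2
Acc 6: bank1 row1 -> MISS (open row1); precharges=3
Acc 7: bank1 row2 -> MISS (open row2); precharges=4
Acc 8: bank0 row3 -> HIT
Acc 9: bank0 row0 -> MISS (open row0); precharges=5
Acc 10: bank0 row4 -> MISS (open row4); precharges=6
Acc 11: bank1 row3 -> MISS (open row3); precharges=7
Acc 12: bank1 row3 -> HIT
Acc 13: bank0 row1 -> MISS (open row1); precharges=8

Answer: 8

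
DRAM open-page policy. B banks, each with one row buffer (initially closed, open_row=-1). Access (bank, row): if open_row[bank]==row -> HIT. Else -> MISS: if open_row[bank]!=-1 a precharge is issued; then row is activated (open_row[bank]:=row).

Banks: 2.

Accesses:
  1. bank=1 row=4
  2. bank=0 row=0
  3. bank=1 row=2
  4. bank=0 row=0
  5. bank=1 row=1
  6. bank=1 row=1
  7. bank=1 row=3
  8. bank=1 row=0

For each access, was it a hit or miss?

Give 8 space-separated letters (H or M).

Acc 1: bank1 row4 -> MISS (open row4); precharges=0
Acc 2: bank0 row0 -> MISS (open row0); precharges=0
Acc 3: bank1 row2 -> MISS (open row2); precharges=1
Acc 4: bank0 row0 -> HIT
Acc 5: bank1 row1 -> MISS (open row1); precharges=2
Acc 6: bank1 row1 -> HIT
Acc 7: bank1 row3 -> MISS (open row3); precharges=3
Acc 8: bank1 row0 -> MISS (open row0); precharges=4

Answer: M M M H M H M M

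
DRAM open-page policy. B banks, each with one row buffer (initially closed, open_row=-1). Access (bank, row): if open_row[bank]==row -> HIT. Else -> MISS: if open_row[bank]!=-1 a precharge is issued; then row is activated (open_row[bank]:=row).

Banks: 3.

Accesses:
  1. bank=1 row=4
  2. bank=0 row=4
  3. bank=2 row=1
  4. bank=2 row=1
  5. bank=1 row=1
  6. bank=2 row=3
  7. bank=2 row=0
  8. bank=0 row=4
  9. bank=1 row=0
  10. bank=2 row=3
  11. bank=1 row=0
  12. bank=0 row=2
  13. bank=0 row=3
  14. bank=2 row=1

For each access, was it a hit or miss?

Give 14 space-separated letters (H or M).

Acc 1: bank1 row4 -> MISS (open row4); precharges=0
Acc 2: bank0 row4 -> MISS (open row4); precharges=0
Acc 3: bank2 row1 -> MISS (open row1); precharges=0
Acc 4: bank2 row1 -> HIT
Acc 5: bank1 row1 -> MISS (open row1); precharges=1
Acc 6: bank2 row3 -> MISS (open row3); precharges=2
Acc 7: bank2 row0 -> MISS (open row0); precharges=3
Acc 8: bank0 row4 -> HIT
Acc 9: bank1 row0 -> MISS (open row0); precharges=4
Acc 10: bank2 row3 -> MISS (open row3); precharges=5
Acc 11: bank1 row0 -> HIT
Acc 12: bank0 row2 -> MISS (open row2); precharges=6
Acc 13: bank0 row3 -> MISS (open row3); precharges=7
Acc 14: bank2 row1 -> MISS (open row1); precharges=8

Answer: M M M H M M M H M M H M M M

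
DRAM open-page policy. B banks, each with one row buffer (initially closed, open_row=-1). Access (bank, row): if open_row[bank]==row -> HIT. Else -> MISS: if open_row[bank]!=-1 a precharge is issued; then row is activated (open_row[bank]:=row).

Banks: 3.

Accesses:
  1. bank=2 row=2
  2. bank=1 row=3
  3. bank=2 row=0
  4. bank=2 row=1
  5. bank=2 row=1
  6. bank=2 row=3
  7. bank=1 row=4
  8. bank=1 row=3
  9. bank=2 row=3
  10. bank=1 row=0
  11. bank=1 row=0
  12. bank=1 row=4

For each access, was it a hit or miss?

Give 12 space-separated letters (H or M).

Answer: M M M M H M M M H M H M

Derivation:
Acc 1: bank2 row2 -> MISS (open row2); precharges=0
Acc 2: bank1 row3 -> MISS (open row3); precharges=0
Acc 3: bank2 row0 -> MISS (open row0); precharges=1
Acc 4: bank2 row1 -> MISS (open row1); precharges=2
Acc 5: bank2 row1 -> HIT
Acc 6: bank2 row3 -> MISS (open row3); precharges=3
Acc 7: bank1 row4 -> MISS (open row4); precharges=4
Acc 8: bank1 row3 -> MISS (open row3); precharges=5
Acc 9: bank2 row3 -> HIT
Acc 10: bank1 row0 -> MISS (open row0); precharges=6
Acc 11: bank1 row0 -> HIT
Acc 12: bank1 row4 -> MISS (open row4); precharges=7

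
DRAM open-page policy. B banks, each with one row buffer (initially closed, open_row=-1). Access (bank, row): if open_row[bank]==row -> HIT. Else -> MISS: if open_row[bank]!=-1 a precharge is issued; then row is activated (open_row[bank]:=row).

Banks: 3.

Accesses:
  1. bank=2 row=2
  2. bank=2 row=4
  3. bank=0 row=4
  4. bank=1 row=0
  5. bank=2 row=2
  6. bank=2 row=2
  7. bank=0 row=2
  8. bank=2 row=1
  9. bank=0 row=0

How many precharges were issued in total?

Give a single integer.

Answer: 5

Derivation:
Acc 1: bank2 row2 -> MISS (open row2); precharges=0
Acc 2: bank2 row4 -> MISS (open row4); precharges=1
Acc 3: bank0 row4 -> MISS (open row4); precharges=1
Acc 4: bank1 row0 -> MISS (open row0); precharges=1
Acc 5: bank2 row2 -> MISS (open row2); precharges=2
Acc 6: bank2 row2 -> HIT
Acc 7: bank0 row2 -> MISS (open row2); precharges=3
Acc 8: bank2 row1 -> MISS (open row1); precharges=4
Acc 9: bank0 row0 -> MISS (open row0); precharges=5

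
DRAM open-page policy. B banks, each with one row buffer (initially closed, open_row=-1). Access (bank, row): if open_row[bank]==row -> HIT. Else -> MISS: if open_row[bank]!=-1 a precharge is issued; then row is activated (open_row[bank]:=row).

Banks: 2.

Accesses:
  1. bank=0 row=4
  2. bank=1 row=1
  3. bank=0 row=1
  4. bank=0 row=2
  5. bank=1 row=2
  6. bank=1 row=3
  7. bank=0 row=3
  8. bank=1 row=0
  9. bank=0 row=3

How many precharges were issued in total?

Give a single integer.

Answer: 6

Derivation:
Acc 1: bank0 row4 -> MISS (open row4); precharges=0
Acc 2: bank1 row1 -> MISS (open row1); precharges=0
Acc 3: bank0 row1 -> MISS (open row1); precharges=1
Acc 4: bank0 row2 -> MISS (open row2); precharges=2
Acc 5: bank1 row2 -> MISS (open row2); precharges=3
Acc 6: bank1 row3 -> MISS (open row3); precharges=4
Acc 7: bank0 row3 -> MISS (open row3); precharges=5
Acc 8: bank1 row0 -> MISS (open row0); precharges=6
Acc 9: bank0 row3 -> HIT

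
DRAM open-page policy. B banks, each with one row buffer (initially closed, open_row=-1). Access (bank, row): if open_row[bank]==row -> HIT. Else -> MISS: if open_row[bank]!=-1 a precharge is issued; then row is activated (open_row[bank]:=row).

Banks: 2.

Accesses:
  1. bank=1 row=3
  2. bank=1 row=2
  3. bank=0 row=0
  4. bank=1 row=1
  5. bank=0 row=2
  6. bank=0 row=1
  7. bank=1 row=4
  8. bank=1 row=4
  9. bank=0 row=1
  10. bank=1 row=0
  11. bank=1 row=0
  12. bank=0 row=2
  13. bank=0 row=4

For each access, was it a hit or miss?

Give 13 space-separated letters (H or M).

Answer: M M M M M M M H H M H M M

Derivation:
Acc 1: bank1 row3 -> MISS (open row3); precharges=0
Acc 2: bank1 row2 -> MISS (open row2); precharges=1
Acc 3: bank0 row0 -> MISS (open row0); precharges=1
Acc 4: bank1 row1 -> MISS (open row1); precharges=2
Acc 5: bank0 row2 -> MISS (open row2); precharges=3
Acc 6: bank0 row1 -> MISS (open row1); precharges=4
Acc 7: bank1 row4 -> MISS (open row4); precharges=5
Acc 8: bank1 row4 -> HIT
Acc 9: bank0 row1 -> HIT
Acc 10: bank1 row0 -> MISS (open row0); precharges=6
Acc 11: bank1 row0 -> HIT
Acc 12: bank0 row2 -> MISS (open row2); precharges=7
Acc 13: bank0 row4 -> MISS (open row4); precharges=8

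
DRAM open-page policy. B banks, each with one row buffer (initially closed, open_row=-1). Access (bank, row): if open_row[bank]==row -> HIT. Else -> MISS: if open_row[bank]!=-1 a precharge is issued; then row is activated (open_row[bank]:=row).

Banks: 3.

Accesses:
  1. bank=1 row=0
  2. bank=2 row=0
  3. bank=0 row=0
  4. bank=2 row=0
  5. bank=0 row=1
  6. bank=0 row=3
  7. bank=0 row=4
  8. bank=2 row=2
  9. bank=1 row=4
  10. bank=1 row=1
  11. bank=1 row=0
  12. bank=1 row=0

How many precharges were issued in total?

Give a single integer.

Acc 1: bank1 row0 -> MISS (open row0); precharges=0
Acc 2: bank2 row0 -> MISS (open row0); precharges=0
Acc 3: bank0 row0 -> MISS (open row0); precharges=0
Acc 4: bank2 row0 -> HIT
Acc 5: bank0 row1 -> MISS (open row1); precharges=1
Acc 6: bank0 row3 -> MISS (open row3); precharges=2
Acc 7: bank0 row4 -> MISS (open row4); precharges=3
Acc 8: bank2 row2 -> MISS (open row2); precharges=4
Acc 9: bank1 row4 -> MISS (open row4); precharges=5
Acc 10: bank1 row1 -> MISS (open row1); precharges=6
Acc 11: bank1 row0 -> MISS (open row0); precharges=7
Acc 12: bank1 row0 -> HIT

Answer: 7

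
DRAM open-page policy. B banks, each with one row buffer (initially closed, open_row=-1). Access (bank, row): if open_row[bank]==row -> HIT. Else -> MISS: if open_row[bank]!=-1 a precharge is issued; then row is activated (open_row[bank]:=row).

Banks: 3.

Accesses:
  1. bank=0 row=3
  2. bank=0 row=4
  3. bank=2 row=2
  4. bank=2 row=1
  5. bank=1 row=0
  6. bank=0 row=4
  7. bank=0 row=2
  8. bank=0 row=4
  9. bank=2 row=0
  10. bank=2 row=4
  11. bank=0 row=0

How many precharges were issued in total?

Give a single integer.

Acc 1: bank0 row3 -> MISS (open row3); precharges=0
Acc 2: bank0 row4 -> MISS (open row4); precharges=1
Acc 3: bank2 row2 -> MISS (open row2); precharges=1
Acc 4: bank2 row1 -> MISS (open row1); precharges=2
Acc 5: bank1 row0 -> MISS (open row0); precharges=2
Acc 6: bank0 row4 -> HIT
Acc 7: bank0 row2 -> MISS (open row2); precharges=3
Acc 8: bank0 row4 -> MISS (open row4); precharges=4
Acc 9: bank2 row0 -> MISS (open row0); precharges=5
Acc 10: bank2 row4 -> MISS (open row4); precharges=6
Acc 11: bank0 row0 -> MISS (open row0); precharges=7

Answer: 7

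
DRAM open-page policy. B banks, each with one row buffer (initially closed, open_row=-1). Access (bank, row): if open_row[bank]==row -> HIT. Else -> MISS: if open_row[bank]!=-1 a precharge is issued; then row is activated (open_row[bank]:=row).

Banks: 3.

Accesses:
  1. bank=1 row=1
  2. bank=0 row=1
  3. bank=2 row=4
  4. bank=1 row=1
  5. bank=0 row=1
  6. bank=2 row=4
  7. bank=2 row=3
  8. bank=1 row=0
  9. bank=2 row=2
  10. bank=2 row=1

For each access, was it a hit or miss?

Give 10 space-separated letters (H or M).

Answer: M M M H H H M M M M

Derivation:
Acc 1: bank1 row1 -> MISS (open row1); precharges=0
Acc 2: bank0 row1 -> MISS (open row1); precharges=0
Acc 3: bank2 row4 -> MISS (open row4); precharges=0
Acc 4: bank1 row1 -> HIT
Acc 5: bank0 row1 -> HIT
Acc 6: bank2 row4 -> HIT
Acc 7: bank2 row3 -> MISS (open row3); precharges=1
Acc 8: bank1 row0 -> MISS (open row0); precharges=2
Acc 9: bank2 row2 -> MISS (open row2); precharges=3
Acc 10: bank2 row1 -> MISS (open row1); precharges=4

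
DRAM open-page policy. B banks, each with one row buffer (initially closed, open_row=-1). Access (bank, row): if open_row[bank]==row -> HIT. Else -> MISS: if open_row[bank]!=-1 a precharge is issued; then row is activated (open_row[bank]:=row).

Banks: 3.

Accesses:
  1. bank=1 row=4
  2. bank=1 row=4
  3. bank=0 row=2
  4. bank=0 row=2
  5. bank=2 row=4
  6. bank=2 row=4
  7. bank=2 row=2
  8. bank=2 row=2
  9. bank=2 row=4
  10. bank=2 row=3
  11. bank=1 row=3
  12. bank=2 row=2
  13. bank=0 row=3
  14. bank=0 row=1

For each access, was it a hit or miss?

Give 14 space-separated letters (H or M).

Answer: M H M H M H M H M M M M M M

Derivation:
Acc 1: bank1 row4 -> MISS (open row4); precharges=0
Acc 2: bank1 row4 -> HIT
Acc 3: bank0 row2 -> MISS (open row2); precharges=0
Acc 4: bank0 row2 -> HIT
Acc 5: bank2 row4 -> MISS (open row4); precharges=0
Acc 6: bank2 row4 -> HIT
Acc 7: bank2 row2 -> MISS (open row2); precharges=1
Acc 8: bank2 row2 -> HIT
Acc 9: bank2 row4 -> MISS (open row4); precharges=2
Acc 10: bank2 row3 -> MISS (open row3); precharges=3
Acc 11: bank1 row3 -> MISS (open row3); precharges=4
Acc 12: bank2 row2 -> MISS (open row2); precharges=5
Acc 13: bank0 row3 -> MISS (open row3); precharges=6
Acc 14: bank0 row1 -> MISS (open row1); precharges=7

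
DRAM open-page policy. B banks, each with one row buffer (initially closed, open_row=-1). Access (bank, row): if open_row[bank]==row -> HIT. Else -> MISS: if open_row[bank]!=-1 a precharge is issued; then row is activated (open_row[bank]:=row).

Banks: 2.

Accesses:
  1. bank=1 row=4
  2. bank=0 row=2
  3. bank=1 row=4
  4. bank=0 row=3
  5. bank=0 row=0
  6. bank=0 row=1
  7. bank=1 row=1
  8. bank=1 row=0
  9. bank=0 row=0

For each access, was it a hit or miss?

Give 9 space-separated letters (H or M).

Answer: M M H M M M M M M

Derivation:
Acc 1: bank1 row4 -> MISS (open row4); precharges=0
Acc 2: bank0 row2 -> MISS (open row2); precharges=0
Acc 3: bank1 row4 -> HIT
Acc 4: bank0 row3 -> MISS (open row3); precharges=1
Acc 5: bank0 row0 -> MISS (open row0); precharges=2
Acc 6: bank0 row1 -> MISS (open row1); precharges=3
Acc 7: bank1 row1 -> MISS (open row1); precharges=4
Acc 8: bank1 row0 -> MISS (open row0); precharges=5
Acc 9: bank0 row0 -> MISS (open row0); precharges=6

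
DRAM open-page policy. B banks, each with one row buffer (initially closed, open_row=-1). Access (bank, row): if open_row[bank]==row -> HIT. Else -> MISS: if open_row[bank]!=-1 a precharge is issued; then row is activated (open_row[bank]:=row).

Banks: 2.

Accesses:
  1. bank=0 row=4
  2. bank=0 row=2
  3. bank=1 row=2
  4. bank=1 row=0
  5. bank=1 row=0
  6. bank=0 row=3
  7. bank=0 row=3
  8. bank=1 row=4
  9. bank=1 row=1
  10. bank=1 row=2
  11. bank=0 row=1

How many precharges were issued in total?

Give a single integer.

Answer: 7

Derivation:
Acc 1: bank0 row4 -> MISS (open row4); precharges=0
Acc 2: bank0 row2 -> MISS (open row2); precharges=1
Acc 3: bank1 row2 -> MISS (open row2); precharges=1
Acc 4: bank1 row0 -> MISS (open row0); precharges=2
Acc 5: bank1 row0 -> HIT
Acc 6: bank0 row3 -> MISS (open row3); precharges=3
Acc 7: bank0 row3 -> HIT
Acc 8: bank1 row4 -> MISS (open row4); precharges=4
Acc 9: bank1 row1 -> MISS (open row1); precharges=5
Acc 10: bank1 row2 -> MISS (open row2); precharges=6
Acc 11: bank0 row1 -> MISS (open row1); precharges=7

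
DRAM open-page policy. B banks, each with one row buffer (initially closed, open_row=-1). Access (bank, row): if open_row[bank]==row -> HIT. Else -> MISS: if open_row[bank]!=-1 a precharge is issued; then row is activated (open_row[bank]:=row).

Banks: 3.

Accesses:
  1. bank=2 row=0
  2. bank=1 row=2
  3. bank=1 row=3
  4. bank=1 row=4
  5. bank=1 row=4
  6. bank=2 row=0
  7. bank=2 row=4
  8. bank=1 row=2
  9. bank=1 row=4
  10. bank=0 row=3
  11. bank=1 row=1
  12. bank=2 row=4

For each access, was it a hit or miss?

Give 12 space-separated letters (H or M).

Answer: M M M M H H M M M M M H

Derivation:
Acc 1: bank2 row0 -> MISS (open row0); precharges=0
Acc 2: bank1 row2 -> MISS (open row2); precharges=0
Acc 3: bank1 row3 -> MISS (open row3); precharges=1
Acc 4: bank1 row4 -> MISS (open row4); precharges=2
Acc 5: bank1 row4 -> HIT
Acc 6: bank2 row0 -> HIT
Acc 7: bank2 row4 -> MISS (open row4); precharges=3
Acc 8: bank1 row2 -> MISS (open row2); precharges=4
Acc 9: bank1 row4 -> MISS (open row4); precharges=5
Acc 10: bank0 row3 -> MISS (open row3); precharges=5
Acc 11: bank1 row1 -> MISS (open row1); precharges=6
Acc 12: bank2 row4 -> HIT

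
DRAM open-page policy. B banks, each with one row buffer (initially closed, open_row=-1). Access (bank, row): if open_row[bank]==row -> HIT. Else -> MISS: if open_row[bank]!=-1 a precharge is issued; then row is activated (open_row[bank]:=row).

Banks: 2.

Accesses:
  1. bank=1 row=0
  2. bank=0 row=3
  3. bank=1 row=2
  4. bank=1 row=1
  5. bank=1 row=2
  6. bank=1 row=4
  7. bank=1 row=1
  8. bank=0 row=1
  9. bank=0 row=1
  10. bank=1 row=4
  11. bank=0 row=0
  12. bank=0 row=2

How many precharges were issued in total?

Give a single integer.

Answer: 9

Derivation:
Acc 1: bank1 row0 -> MISS (open row0); precharges=0
Acc 2: bank0 row3 -> MISS (open row3); precharges=0
Acc 3: bank1 row2 -> MISS (open row2); precharges=1
Acc 4: bank1 row1 -> MISS (open row1); precharges=2
Acc 5: bank1 row2 -> MISS (open row2); precharges=3
Acc 6: bank1 row4 -> MISS (open row4); precharges=4
Acc 7: bank1 row1 -> MISS (open row1); precharges=5
Acc 8: bank0 row1 -> MISS (open row1); precharges=6
Acc 9: bank0 row1 -> HIT
Acc 10: bank1 row4 -> MISS (open row4); precharges=7
Acc 11: bank0 row0 -> MISS (open row0); precharges=8
Acc 12: bank0 row2 -> MISS (open row2); precharges=9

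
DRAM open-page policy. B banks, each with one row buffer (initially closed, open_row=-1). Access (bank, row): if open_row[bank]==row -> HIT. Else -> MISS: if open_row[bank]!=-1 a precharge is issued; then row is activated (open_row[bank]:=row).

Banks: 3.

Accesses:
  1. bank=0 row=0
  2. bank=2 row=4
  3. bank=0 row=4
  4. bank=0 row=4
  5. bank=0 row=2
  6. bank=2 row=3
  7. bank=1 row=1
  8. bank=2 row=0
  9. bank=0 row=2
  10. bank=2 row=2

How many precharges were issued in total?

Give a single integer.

Acc 1: bank0 row0 -> MISS (open row0); precharges=0
Acc 2: bank2 row4 -> MISS (open row4); precharges=0
Acc 3: bank0 row4 -> MISS (open row4); precharges=1
Acc 4: bank0 row4 -> HIT
Acc 5: bank0 row2 -> MISS (open row2); precharges=2
Acc 6: bank2 row3 -> MISS (open row3); precharges=3
Acc 7: bank1 row1 -> MISS (open row1); precharges=3
Acc 8: bank2 row0 -> MISS (open row0); precharges=4
Acc 9: bank0 row2 -> HIT
Acc 10: bank2 row2 -> MISS (open row2); precharges=5

Answer: 5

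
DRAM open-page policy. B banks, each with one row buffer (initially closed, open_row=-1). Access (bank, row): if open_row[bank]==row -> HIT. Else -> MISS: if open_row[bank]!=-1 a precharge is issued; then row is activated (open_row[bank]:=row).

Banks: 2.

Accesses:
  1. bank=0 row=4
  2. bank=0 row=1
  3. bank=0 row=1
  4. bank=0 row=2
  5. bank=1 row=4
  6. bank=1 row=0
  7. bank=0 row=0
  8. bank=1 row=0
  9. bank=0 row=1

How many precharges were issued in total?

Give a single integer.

Acc 1: bank0 row4 -> MISS (open row4); precharges=0
Acc 2: bank0 row1 -> MISS (open row1); precharges=1
Acc 3: bank0 row1 -> HIT
Acc 4: bank0 row2 -> MISS (open row2); precharges=2
Acc 5: bank1 row4 -> MISS (open row4); precharges=2
Acc 6: bank1 row0 -> MISS (open row0); precharges=3
Acc 7: bank0 row0 -> MISS (open row0); precharges=4
Acc 8: bank1 row0 -> HIT
Acc 9: bank0 row1 -> MISS (open row1); precharges=5

Answer: 5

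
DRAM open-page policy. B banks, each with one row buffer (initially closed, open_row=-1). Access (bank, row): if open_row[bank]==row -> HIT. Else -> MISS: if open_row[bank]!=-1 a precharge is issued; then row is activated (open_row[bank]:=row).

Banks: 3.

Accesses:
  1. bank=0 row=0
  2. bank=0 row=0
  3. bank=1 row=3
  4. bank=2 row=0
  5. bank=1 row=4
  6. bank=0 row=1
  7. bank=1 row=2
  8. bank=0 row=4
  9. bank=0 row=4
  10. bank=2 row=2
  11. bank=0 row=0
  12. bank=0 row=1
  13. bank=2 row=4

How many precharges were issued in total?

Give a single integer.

Answer: 8

Derivation:
Acc 1: bank0 row0 -> MISS (open row0); precharges=0
Acc 2: bank0 row0 -> HIT
Acc 3: bank1 row3 -> MISS (open row3); precharges=0
Acc 4: bank2 row0 -> MISS (open row0); precharges=0
Acc 5: bank1 row4 -> MISS (open row4); precharges=1
Acc 6: bank0 row1 -> MISS (open row1); precharges=2
Acc 7: bank1 row2 -> MISS (open row2); precharges=3
Acc 8: bank0 row4 -> MISS (open row4); precharges=4
Acc 9: bank0 row4 -> HIT
Acc 10: bank2 row2 -> MISS (open row2); precharges=5
Acc 11: bank0 row0 -> MISS (open row0); precharges=6
Acc 12: bank0 row1 -> MISS (open row1); precharges=7
Acc 13: bank2 row4 -> MISS (open row4); precharges=8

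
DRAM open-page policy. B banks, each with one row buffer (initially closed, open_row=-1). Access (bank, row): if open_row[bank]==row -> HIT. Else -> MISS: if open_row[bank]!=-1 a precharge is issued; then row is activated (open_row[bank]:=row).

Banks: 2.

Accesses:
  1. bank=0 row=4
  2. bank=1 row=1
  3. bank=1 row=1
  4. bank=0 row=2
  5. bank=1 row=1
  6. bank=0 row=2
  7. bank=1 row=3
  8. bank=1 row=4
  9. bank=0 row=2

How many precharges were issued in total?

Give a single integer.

Acc 1: bank0 row4 -> MISS (open row4); precharges=0
Acc 2: bank1 row1 -> MISS (open row1); precharges=0
Acc 3: bank1 row1 -> HIT
Acc 4: bank0 row2 -> MISS (open row2); precharges=1
Acc 5: bank1 row1 -> HIT
Acc 6: bank0 row2 -> HIT
Acc 7: bank1 row3 -> MISS (open row3); precharges=2
Acc 8: bank1 row4 -> MISS (open row4); precharges=3
Acc 9: bank0 row2 -> HIT

Answer: 3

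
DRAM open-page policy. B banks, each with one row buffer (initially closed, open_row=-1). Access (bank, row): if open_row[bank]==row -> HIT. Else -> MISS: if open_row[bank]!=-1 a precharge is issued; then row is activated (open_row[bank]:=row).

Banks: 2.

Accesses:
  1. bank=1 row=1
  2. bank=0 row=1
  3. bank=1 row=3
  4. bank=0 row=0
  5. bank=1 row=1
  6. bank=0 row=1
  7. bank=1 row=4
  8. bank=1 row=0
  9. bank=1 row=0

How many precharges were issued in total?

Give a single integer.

Acc 1: bank1 row1 -> MISS (open row1); precharges=0
Acc 2: bank0 row1 -> MISS (open row1); precharges=0
Acc 3: bank1 row3 -> MISS (open row3); precharges=1
Acc 4: bank0 row0 -> MISS (open row0); precharges=2
Acc 5: bank1 row1 -> MISS (open row1); precharges=3
Acc 6: bank0 row1 -> MISS (open row1); precharges=4
Acc 7: bank1 row4 -> MISS (open row4); precharges=5
Acc 8: bank1 row0 -> MISS (open row0); precharges=6
Acc 9: bank1 row0 -> HIT

Answer: 6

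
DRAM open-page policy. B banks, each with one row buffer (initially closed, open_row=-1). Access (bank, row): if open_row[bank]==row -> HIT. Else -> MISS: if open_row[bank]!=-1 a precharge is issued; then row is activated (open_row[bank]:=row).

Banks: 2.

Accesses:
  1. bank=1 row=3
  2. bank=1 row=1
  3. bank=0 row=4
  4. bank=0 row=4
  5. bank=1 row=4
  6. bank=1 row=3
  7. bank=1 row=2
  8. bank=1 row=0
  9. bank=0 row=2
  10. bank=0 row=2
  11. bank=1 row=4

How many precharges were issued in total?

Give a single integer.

Acc 1: bank1 row3 -> MISS (open row3); precharges=0
Acc 2: bank1 row1 -> MISS (open row1); precharges=1
Acc 3: bank0 row4 -> MISS (open row4); precharges=1
Acc 4: bank0 row4 -> HIT
Acc 5: bank1 row4 -> MISS (open row4); precharges=2
Acc 6: bank1 row3 -> MISS (open row3); precharges=3
Acc 7: bank1 row2 -> MISS (open row2); precharges=4
Acc 8: bank1 row0 -> MISS (open row0); precharges=5
Acc 9: bank0 row2 -> MISS (open row2); precharges=6
Acc 10: bank0 row2 -> HIT
Acc 11: bank1 row4 -> MISS (open row4); precharges=7

Answer: 7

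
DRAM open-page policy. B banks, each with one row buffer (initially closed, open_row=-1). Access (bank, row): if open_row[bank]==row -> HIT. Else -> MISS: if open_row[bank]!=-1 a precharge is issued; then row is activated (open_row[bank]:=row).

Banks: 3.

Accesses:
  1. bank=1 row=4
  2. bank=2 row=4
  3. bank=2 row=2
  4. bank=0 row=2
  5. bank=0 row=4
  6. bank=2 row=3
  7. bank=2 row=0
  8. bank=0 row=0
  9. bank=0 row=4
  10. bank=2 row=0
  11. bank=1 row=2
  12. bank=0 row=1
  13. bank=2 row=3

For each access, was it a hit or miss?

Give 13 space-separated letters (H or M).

Answer: M M M M M M M M M H M M M

Derivation:
Acc 1: bank1 row4 -> MISS (open row4); precharges=0
Acc 2: bank2 row4 -> MISS (open row4); precharges=0
Acc 3: bank2 row2 -> MISS (open row2); precharges=1
Acc 4: bank0 row2 -> MISS (open row2); precharges=1
Acc 5: bank0 row4 -> MISS (open row4); precharges=2
Acc 6: bank2 row3 -> MISS (open row3); precharges=3
Acc 7: bank2 row0 -> MISS (open row0); precharges=4
Acc 8: bank0 row0 -> MISS (open row0); precharges=5
Acc 9: bank0 row4 -> MISS (open row4); precharges=6
Acc 10: bank2 row0 -> HIT
Acc 11: bank1 row2 -> MISS (open row2); precharges=7
Acc 12: bank0 row1 -> MISS (open row1); precharges=8
Acc 13: bank2 row3 -> MISS (open row3); precharges=9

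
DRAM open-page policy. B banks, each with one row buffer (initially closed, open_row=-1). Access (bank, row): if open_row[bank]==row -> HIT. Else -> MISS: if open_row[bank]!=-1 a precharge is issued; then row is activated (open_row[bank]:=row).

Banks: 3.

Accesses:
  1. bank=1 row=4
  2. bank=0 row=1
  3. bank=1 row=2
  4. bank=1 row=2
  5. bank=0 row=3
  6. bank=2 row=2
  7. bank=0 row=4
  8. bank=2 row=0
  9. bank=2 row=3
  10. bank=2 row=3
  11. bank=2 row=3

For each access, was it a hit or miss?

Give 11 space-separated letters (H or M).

Answer: M M M H M M M M M H H

Derivation:
Acc 1: bank1 row4 -> MISS (open row4); precharges=0
Acc 2: bank0 row1 -> MISS (open row1); precharges=0
Acc 3: bank1 row2 -> MISS (open row2); precharges=1
Acc 4: bank1 row2 -> HIT
Acc 5: bank0 row3 -> MISS (open row3); precharges=2
Acc 6: bank2 row2 -> MISS (open row2); precharges=2
Acc 7: bank0 row4 -> MISS (open row4); precharges=3
Acc 8: bank2 row0 -> MISS (open row0); precharges=4
Acc 9: bank2 row3 -> MISS (open row3); precharges=5
Acc 10: bank2 row3 -> HIT
Acc 11: bank2 row3 -> HIT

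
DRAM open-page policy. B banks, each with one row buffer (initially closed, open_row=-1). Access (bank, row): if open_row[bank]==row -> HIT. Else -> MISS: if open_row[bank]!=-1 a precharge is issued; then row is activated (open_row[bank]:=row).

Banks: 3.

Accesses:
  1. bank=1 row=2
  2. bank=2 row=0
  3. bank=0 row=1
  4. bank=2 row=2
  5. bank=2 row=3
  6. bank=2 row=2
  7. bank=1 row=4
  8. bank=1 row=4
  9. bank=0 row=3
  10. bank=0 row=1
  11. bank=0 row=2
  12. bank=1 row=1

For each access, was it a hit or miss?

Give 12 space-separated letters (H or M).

Acc 1: bank1 row2 -> MISS (open row2); precharges=0
Acc 2: bank2 row0 -> MISS (open row0); precharges=0
Acc 3: bank0 row1 -> MISS (open row1); precharges=0
Acc 4: bank2 row2 -> MISS (open row2); precharges=1
Acc 5: bank2 row3 -> MISS (open row3); precharges=2
Acc 6: bank2 row2 -> MISS (open row2); precharges=3
Acc 7: bank1 row4 -> MISS (open row4); precharges=4
Acc 8: bank1 row4 -> HIT
Acc 9: bank0 row3 -> MISS (open row3); precharges=5
Acc 10: bank0 row1 -> MISS (open row1); precharges=6
Acc 11: bank0 row2 -> MISS (open row2); precharges=7
Acc 12: bank1 row1 -> MISS (open row1); precharges=8

Answer: M M M M M M M H M M M M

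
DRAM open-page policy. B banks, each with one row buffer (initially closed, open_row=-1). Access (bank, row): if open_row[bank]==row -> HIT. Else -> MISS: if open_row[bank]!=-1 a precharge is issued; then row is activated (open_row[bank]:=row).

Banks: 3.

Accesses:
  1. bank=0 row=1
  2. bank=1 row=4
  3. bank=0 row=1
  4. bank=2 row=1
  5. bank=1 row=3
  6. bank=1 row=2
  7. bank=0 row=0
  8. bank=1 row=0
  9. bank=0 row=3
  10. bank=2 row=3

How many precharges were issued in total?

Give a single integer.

Answer: 6

Derivation:
Acc 1: bank0 row1 -> MISS (open row1); precharges=0
Acc 2: bank1 row4 -> MISS (open row4); precharges=0
Acc 3: bank0 row1 -> HIT
Acc 4: bank2 row1 -> MISS (open row1); precharges=0
Acc 5: bank1 row3 -> MISS (open row3); precharges=1
Acc 6: bank1 row2 -> MISS (open row2); precharges=2
Acc 7: bank0 row0 -> MISS (open row0); precharges=3
Acc 8: bank1 row0 -> MISS (open row0); precharges=4
Acc 9: bank0 row3 -> MISS (open row3); precharges=5
Acc 10: bank2 row3 -> MISS (open row3); precharges=6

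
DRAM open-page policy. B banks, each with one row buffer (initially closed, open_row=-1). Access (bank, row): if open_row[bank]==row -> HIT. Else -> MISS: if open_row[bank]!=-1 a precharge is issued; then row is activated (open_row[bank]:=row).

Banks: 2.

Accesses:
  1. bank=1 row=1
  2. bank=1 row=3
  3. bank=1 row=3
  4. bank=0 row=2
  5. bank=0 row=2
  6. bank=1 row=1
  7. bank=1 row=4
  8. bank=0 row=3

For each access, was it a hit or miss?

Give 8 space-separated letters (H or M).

Answer: M M H M H M M M

Derivation:
Acc 1: bank1 row1 -> MISS (open row1); precharges=0
Acc 2: bank1 row3 -> MISS (open row3); precharges=1
Acc 3: bank1 row3 -> HIT
Acc 4: bank0 row2 -> MISS (open row2); precharges=1
Acc 5: bank0 row2 -> HIT
Acc 6: bank1 row1 -> MISS (open row1); precharges=2
Acc 7: bank1 row4 -> MISS (open row4); precharges=3
Acc 8: bank0 row3 -> MISS (open row3); precharges=4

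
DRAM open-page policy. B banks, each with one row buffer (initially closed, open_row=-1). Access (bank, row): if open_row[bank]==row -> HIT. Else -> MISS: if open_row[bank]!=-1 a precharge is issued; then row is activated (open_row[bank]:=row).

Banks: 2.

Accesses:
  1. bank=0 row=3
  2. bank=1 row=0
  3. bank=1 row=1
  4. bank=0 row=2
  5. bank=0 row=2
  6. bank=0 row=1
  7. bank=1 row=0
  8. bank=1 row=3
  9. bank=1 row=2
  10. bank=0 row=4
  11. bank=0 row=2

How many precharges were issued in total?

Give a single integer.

Answer: 8

Derivation:
Acc 1: bank0 row3 -> MISS (open row3); precharges=0
Acc 2: bank1 row0 -> MISS (open row0); precharges=0
Acc 3: bank1 row1 -> MISS (open row1); precharges=1
Acc 4: bank0 row2 -> MISS (open row2); precharges=2
Acc 5: bank0 row2 -> HIT
Acc 6: bank0 row1 -> MISS (open row1); precharges=3
Acc 7: bank1 row0 -> MISS (open row0); precharges=4
Acc 8: bank1 row3 -> MISS (open row3); precharges=5
Acc 9: bank1 row2 -> MISS (open row2); precharges=6
Acc 10: bank0 row4 -> MISS (open row4); precharges=7
Acc 11: bank0 row2 -> MISS (open row2); precharges=8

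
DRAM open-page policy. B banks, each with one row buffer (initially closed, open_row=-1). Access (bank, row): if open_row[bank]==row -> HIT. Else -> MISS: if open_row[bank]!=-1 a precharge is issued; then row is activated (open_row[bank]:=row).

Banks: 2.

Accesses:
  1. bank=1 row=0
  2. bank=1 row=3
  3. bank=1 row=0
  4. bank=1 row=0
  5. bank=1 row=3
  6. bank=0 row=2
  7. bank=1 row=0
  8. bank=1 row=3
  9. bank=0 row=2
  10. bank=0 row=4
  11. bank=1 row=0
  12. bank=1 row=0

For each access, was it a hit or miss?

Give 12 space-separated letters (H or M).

Acc 1: bank1 row0 -> MISS (open row0); precharges=0
Acc 2: bank1 row3 -> MISS (open row3); precharges=1
Acc 3: bank1 row0 -> MISS (open row0); precharges=2
Acc 4: bank1 row0 -> HIT
Acc 5: bank1 row3 -> MISS (open row3); precharges=3
Acc 6: bank0 row2 -> MISS (open row2); precharges=3
Acc 7: bank1 row0 -> MISS (open row0); precharges=4
Acc 8: bank1 row3 -> MISS (open row3); precharges=5
Acc 9: bank0 row2 -> HIT
Acc 10: bank0 row4 -> MISS (open row4); precharges=6
Acc 11: bank1 row0 -> MISS (open row0); precharges=7
Acc 12: bank1 row0 -> HIT

Answer: M M M H M M M M H M M H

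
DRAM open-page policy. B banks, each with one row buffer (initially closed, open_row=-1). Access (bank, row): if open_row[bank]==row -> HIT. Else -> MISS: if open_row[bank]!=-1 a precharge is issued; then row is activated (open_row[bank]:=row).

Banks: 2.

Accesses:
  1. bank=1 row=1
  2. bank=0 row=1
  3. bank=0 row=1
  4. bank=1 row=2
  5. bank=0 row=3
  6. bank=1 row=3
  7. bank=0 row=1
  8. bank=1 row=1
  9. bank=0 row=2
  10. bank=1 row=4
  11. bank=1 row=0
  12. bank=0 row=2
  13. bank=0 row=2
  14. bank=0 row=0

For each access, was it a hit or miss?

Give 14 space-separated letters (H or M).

Acc 1: bank1 row1 -> MISS (open row1); precharges=0
Acc 2: bank0 row1 -> MISS (open row1); precharges=0
Acc 3: bank0 row1 -> HIT
Acc 4: bank1 row2 -> MISS (open row2); precharges=1
Acc 5: bank0 row3 -> MISS (open row3); precharges=2
Acc 6: bank1 row3 -> MISS (open row3); precharges=3
Acc 7: bank0 row1 -> MISS (open row1); precharges=4
Acc 8: bank1 row1 -> MISS (open row1); precharges=5
Acc 9: bank0 row2 -> MISS (open row2); precharges=6
Acc 10: bank1 row4 -> MISS (open row4); precharges=7
Acc 11: bank1 row0 -> MISS (open row0); precharges=8
Acc 12: bank0 row2 -> HIT
Acc 13: bank0 row2 -> HIT
Acc 14: bank0 row0 -> MISS (open row0); precharges=9

Answer: M M H M M M M M M M M H H M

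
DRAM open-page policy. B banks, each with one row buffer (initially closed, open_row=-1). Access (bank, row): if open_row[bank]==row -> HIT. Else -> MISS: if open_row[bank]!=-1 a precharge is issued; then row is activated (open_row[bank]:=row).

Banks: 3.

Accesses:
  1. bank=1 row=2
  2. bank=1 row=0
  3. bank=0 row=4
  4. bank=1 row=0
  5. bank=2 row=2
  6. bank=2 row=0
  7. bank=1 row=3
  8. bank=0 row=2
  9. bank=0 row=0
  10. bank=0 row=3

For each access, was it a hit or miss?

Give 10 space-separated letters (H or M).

Acc 1: bank1 row2 -> MISS (open row2); precharges=0
Acc 2: bank1 row0 -> MISS (open row0); precharges=1
Acc 3: bank0 row4 -> MISS (open row4); precharges=1
Acc 4: bank1 row0 -> HIT
Acc 5: bank2 row2 -> MISS (open row2); precharges=1
Acc 6: bank2 row0 -> MISS (open row0); precharges=2
Acc 7: bank1 row3 -> MISS (open row3); precharges=3
Acc 8: bank0 row2 -> MISS (open row2); precharges=4
Acc 9: bank0 row0 -> MISS (open row0); precharges=5
Acc 10: bank0 row3 -> MISS (open row3); precharges=6

Answer: M M M H M M M M M M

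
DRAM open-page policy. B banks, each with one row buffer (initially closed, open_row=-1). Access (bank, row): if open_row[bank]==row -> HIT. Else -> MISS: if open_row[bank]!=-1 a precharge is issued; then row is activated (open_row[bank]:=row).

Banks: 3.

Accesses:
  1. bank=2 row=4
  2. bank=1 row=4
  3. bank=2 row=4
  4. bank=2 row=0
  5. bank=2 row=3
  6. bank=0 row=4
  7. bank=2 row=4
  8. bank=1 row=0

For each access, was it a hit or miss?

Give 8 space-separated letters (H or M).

Acc 1: bank2 row4 -> MISS (open row4); precharges=0
Acc 2: bank1 row4 -> MISS (open row4); precharges=0
Acc 3: bank2 row4 -> HIT
Acc 4: bank2 row0 -> MISS (open row0); precharges=1
Acc 5: bank2 row3 -> MISS (open row3); precharges=2
Acc 6: bank0 row4 -> MISS (open row4); precharges=2
Acc 7: bank2 row4 -> MISS (open row4); precharges=3
Acc 8: bank1 row0 -> MISS (open row0); precharges=4

Answer: M M H M M M M M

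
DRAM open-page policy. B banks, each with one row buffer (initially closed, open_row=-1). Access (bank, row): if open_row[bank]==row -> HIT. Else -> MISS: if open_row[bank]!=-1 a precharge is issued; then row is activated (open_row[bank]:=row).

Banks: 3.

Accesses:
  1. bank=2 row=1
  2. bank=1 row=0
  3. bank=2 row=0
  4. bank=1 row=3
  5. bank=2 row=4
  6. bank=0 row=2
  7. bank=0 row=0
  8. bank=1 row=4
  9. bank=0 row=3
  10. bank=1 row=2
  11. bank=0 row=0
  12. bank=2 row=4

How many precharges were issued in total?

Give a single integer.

Acc 1: bank2 row1 -> MISS (open row1); precharges=0
Acc 2: bank1 row0 -> MISS (open row0); precharges=0
Acc 3: bank2 row0 -> MISS (open row0); precharges=1
Acc 4: bank1 row3 -> MISS (open row3); precharges=2
Acc 5: bank2 row4 -> MISS (open row4); precharges=3
Acc 6: bank0 row2 -> MISS (open row2); precharges=3
Acc 7: bank0 row0 -> MISS (open row0); precharges=4
Acc 8: bank1 row4 -> MISS (open row4); precharges=5
Acc 9: bank0 row3 -> MISS (open row3); precharges=6
Acc 10: bank1 row2 -> MISS (open row2); precharges=7
Acc 11: bank0 row0 -> MISS (open row0); precharges=8
Acc 12: bank2 row4 -> HIT

Answer: 8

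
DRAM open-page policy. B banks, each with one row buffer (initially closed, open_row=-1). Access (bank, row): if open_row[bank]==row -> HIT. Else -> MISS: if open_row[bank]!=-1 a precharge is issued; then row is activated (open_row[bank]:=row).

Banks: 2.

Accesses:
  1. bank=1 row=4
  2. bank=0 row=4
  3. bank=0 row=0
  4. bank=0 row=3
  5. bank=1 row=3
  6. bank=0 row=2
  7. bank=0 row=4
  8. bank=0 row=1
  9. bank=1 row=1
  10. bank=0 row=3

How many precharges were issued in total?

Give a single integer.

Answer: 8

Derivation:
Acc 1: bank1 row4 -> MISS (open row4); precharges=0
Acc 2: bank0 row4 -> MISS (open row4); precharges=0
Acc 3: bank0 row0 -> MISS (open row0); precharges=1
Acc 4: bank0 row3 -> MISS (open row3); precharges=2
Acc 5: bank1 row3 -> MISS (open row3); precharges=3
Acc 6: bank0 row2 -> MISS (open row2); precharges=4
Acc 7: bank0 row4 -> MISS (open row4); precharges=5
Acc 8: bank0 row1 -> MISS (open row1); precharges=6
Acc 9: bank1 row1 -> MISS (open row1); precharges=7
Acc 10: bank0 row3 -> MISS (open row3); precharges=8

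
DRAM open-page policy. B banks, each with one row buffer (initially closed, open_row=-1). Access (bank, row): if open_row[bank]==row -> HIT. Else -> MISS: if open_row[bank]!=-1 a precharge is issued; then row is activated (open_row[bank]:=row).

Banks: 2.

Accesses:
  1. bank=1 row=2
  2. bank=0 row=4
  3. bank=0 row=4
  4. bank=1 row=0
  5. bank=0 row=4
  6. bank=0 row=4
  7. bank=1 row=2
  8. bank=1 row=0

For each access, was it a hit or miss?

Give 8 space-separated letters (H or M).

Answer: M M H M H H M M

Derivation:
Acc 1: bank1 row2 -> MISS (open row2); precharges=0
Acc 2: bank0 row4 -> MISS (open row4); precharges=0
Acc 3: bank0 row4 -> HIT
Acc 4: bank1 row0 -> MISS (open row0); precharges=1
Acc 5: bank0 row4 -> HIT
Acc 6: bank0 row4 -> HIT
Acc 7: bank1 row2 -> MISS (open row2); precharges=2
Acc 8: bank1 row0 -> MISS (open row0); precharges=3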